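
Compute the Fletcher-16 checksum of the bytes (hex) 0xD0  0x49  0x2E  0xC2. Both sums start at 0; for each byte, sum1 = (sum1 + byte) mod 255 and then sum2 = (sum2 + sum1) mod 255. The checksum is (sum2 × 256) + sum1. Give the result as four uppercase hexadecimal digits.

3E0B

Running sums (mod 255):
  after byte 0 (0xD0): sum1=208, sum2=208
  after byte 1 (0x49): sum1=26, sum2=234
  after byte 2 (0x2E): sum1=72, sum2=51
  after byte 3 (0xC2): sum1=11, sum2=62
Checksum = sum2·256 + sum1 = 62·256 + 11 = 15883 = 0x3E0B.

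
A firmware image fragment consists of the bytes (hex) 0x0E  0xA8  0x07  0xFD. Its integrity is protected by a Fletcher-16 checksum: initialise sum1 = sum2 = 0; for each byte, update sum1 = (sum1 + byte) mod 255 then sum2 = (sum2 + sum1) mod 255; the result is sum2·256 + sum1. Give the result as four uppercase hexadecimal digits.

3EBB

Running sums (mod 255):
  after byte 0 (0x0E): sum1=14, sum2=14
  after byte 1 (0xA8): sum1=182, sum2=196
  after byte 2 (0x07): sum1=189, sum2=130
  after byte 3 (0xFD): sum1=187, sum2=62
Checksum = sum2·256 + sum1 = 62·256 + 187 = 16059 = 0x3EBB.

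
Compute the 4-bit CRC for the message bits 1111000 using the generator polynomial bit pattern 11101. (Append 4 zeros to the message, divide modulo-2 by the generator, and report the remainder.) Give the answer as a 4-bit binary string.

1111

Append 4 zeros: 11110000000. Divide by 11101 (XOR where the leading bit is 1):
  pos 0: 11110 XOR 11101 = 00011
  pos 3: 11000 XOR 11101 = 00101
  pos 5: 10100 XOR 11101 = 01001
  pos 6: 10010 XOR 11101 = 01111
Remainder (last 4 bits) = 1111. This is the CRC / FCS.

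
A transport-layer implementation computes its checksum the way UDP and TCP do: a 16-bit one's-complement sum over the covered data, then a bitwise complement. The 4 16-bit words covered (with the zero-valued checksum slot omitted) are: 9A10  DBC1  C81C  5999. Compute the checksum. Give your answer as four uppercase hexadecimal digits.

One's-complement addition (fold any carry out of bit 15 back into bit 0):
  0x9A10 + 0xDBC1 = 0x175D1 → wrap carry → 0x75D2
  0x75D2 + 0xC81C = 0x13DEE → wrap carry → 0x3DEF
  0x3DEF + 0x5999 = 0x09788
One's-complement sum = 0x9788.
Checksum = ~0x9788 & 0xFFFF = 0x6877.

6877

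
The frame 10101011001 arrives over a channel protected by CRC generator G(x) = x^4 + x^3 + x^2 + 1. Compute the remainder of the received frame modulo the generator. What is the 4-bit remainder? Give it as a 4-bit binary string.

Modulo-2 division of 10101011001 by 11101:
  pos 0: 10101 XOR 11101 = 01000
  pos 1: 10000 XOR 11101 = 01101
  pos 2: 11011 XOR 11101 = 00110
  pos 4: 11010 XOR 11101 = 00111
  pos 6: 11101 XOR 11101 = 00000
Remainder = 0000 (zero — the frame passes the CRC check).

0000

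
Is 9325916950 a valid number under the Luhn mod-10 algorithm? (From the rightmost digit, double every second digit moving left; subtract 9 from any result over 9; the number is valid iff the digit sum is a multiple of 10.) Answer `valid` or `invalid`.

From the right, keep odd positions and double even positions (subtract 9 from any doubled value over 9):
  doubled (positions 2,4,...): 1 3 9 4 9 → sum 26
  kept (positions 1,3,...): 0 9 1 5 3 → sum 18
Total = 44.
44 mod 10 = 4, so the number is invalid.

invalid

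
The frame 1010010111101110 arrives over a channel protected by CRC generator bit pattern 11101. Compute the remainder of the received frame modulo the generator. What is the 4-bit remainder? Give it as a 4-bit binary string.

0000

Modulo-2 division of 1010010111101110 by 11101:
  pos 0: 10100 XOR 11101 = 01001
  pos 1: 10011 XOR 11101 = 01110
  pos 2: 11100 XOR 11101 = 00001
  pos 6: 11111 XOR 11101 = 00010
  pos 9: 10011 XOR 11101 = 01110
  pos 10: 11101 XOR 11101 = 00000
Remainder = 0000 (zero — the frame passes the CRC check).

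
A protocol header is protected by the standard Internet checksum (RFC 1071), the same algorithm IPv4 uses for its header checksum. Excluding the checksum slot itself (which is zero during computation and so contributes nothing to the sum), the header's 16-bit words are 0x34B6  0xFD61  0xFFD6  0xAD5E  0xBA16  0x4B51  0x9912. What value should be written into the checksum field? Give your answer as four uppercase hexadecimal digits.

8237

One's-complement addition (fold any carry out of bit 15 back into bit 0):
  0x34B6 + 0xFD61 = 0x13217 → wrap carry → 0x3218
  0x3218 + 0xFFD6 = 0x131EE → wrap carry → 0x31EF
  0x31EF + 0xAD5E = 0x0DF4D
  0xDF4D + 0xBA16 = 0x19963 → wrap carry → 0x9964
  0x9964 + 0x4B51 = 0x0E4B5
  0xE4B5 + 0x9912 = 0x17DC7 → wrap carry → 0x7DC8
One's-complement sum = 0x7DC8.
Checksum = ~0x7DC8 & 0xFFFF = 0x8237.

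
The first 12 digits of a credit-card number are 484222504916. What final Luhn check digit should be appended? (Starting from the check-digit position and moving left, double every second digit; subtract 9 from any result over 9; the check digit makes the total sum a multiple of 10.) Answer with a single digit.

3

Partial digits right→left: 6 1 9 4 0 5 2 2 2 4 8 4
Double every second digit counting from the check-digit position (so the 1st, 3rd, 5th, ... of the partial from the right).
  doubled (with −9 where >9): 3 9 0 4 4 7 → sum 27
  kept as-is: 1 4 5 2 4 4 → sum 20
Total = 27 + 20 = 47.
Check digit = (10 − (47 mod 10)) mod 10 = 3.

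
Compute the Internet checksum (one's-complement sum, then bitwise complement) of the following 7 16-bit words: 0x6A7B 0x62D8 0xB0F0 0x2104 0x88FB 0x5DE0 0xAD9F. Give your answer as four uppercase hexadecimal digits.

CC3B

One's-complement addition (fold any carry out of bit 15 back into bit 0):
  0x6A7B + 0x62D8 = 0x0CD53
  0xCD53 + 0xB0F0 = 0x17E43 → wrap carry → 0x7E44
  0x7E44 + 0x2104 = 0x09F48
  0x9F48 + 0x88FB = 0x12843 → wrap carry → 0x2844
  0x2844 + 0x5DE0 = 0x08624
  0x8624 + 0xAD9F = 0x133C3 → wrap carry → 0x33C4
One's-complement sum = 0x33C4.
Checksum = ~0x33C4 & 0xFFFF = 0xCC3B.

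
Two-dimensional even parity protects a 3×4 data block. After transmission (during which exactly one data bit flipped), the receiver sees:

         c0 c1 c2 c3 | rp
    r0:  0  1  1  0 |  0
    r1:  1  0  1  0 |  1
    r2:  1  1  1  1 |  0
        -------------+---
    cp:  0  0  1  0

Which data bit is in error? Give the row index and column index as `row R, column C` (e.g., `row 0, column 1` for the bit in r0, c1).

Recompute each row's even parity and compare to rp:
  r0: data parity 0, sent rp 0 → ok
  r1: data parity 0, sent rp 1 → mismatch
  r2: data parity 0, sent rp 0 → ok
Recompute each column's even parity and compare to cp:
  c0: data parity 0, sent cp 0 → ok
  c1: data parity 0, sent cp 0 → ok
  c2: data parity 1, sent cp 1 → ok
  c3: data parity 1, sent cp 0 → mismatch
Exactly one row (r1) and one column (c3) fail → the flipped bit is at their intersection.

row 1, column 3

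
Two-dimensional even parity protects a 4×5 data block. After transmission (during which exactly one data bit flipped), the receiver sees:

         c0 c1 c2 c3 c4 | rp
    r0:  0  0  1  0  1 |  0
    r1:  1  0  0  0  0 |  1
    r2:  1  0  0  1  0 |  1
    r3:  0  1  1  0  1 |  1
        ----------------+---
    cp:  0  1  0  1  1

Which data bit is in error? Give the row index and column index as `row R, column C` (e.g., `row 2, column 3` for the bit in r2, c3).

Recompute each row's even parity and compare to rp:
  r0: data parity 0, sent rp 0 → ok
  r1: data parity 1, sent rp 1 → ok
  r2: data parity 0, sent rp 1 → mismatch
  r3: data parity 1, sent rp 1 → ok
Recompute each column's even parity and compare to cp:
  c0: data parity 0, sent cp 0 → ok
  c1: data parity 1, sent cp 1 → ok
  c2: data parity 0, sent cp 0 → ok
  c3: data parity 1, sent cp 1 → ok
  c4: data parity 0, sent cp 1 → mismatch
Exactly one row (r2) and one column (c4) fail → the flipped bit is at their intersection.

row 2, column 4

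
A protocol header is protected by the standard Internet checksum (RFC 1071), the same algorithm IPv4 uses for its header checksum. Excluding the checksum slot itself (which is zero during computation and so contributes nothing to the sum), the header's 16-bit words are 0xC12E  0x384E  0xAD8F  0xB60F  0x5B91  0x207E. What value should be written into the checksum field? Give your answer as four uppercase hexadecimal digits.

One's-complement addition (fold any carry out of bit 15 back into bit 0):
  0xC12E + 0x384E = 0x0F97C
  0xF97C + 0xAD8F = 0x1A70B → wrap carry → 0xA70C
  0xA70C + 0xB60F = 0x15D1B → wrap carry → 0x5D1C
  0x5D1C + 0x5B91 = 0x0B8AD
  0xB8AD + 0x207E = 0x0D92B
One's-complement sum = 0xD92B.
Checksum = ~0xD92B & 0xFFFF = 0x26D4.

26D4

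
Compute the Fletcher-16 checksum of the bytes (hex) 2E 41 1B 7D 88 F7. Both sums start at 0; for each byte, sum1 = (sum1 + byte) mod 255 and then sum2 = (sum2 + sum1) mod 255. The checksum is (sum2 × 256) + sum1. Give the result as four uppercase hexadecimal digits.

4988

Running sums (mod 255):
  after byte 0 (2E): sum1=46, sum2=46
  after byte 1 (41): sum1=111, sum2=157
  after byte 2 (1B): sum1=138, sum2=40
  after byte 3 (7D): sum1=8, sum2=48
  after byte 4 (88): sum1=144, sum2=192
  after byte 5 (F7): sum1=136, sum2=73
Checksum = sum2·256 + sum1 = 73·256 + 136 = 18824 = 0x4988.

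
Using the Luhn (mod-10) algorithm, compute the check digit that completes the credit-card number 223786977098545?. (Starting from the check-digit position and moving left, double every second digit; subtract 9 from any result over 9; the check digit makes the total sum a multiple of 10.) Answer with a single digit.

4

Partial digits right→left: 5 4 5 8 9 0 7 7 9 6 8 7 3 2 2
Double every second digit counting from the check-digit position (so the 1st, 3rd, 5th, ... of the partial from the right).
  doubled (with −9 where >9): 1 1 9 5 9 7 6 4 → sum 42
  kept as-is: 4 8 0 7 6 7 2 → sum 34
Total = 42 + 34 = 76.
Check digit = (10 − (76 mod 10)) mod 10 = 4.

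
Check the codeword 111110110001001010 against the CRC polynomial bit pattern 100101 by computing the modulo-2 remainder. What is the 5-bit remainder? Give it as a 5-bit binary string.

00000

Modulo-2 division of 111110110001001010 by 100101:
  pos 0: 111110 XOR 100101 = 011011
  pos 1: 110111 XOR 100101 = 010010
  pos 2: 100101 XOR 100101 = 000000
  pos 11: 100101 XOR 100101 = 000000
Remainder = 00000 (zero — the frame passes the CRC check).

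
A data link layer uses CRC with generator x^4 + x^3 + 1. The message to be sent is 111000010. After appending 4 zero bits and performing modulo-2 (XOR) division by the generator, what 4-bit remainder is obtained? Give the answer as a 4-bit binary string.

Append 4 zeros: 1110000100000. Divide by 11001 (XOR where the leading bit is 1):
  pos 0: 11100 XOR 11001 = 00101
  pos 2: 10100 XOR 11001 = 01101
  pos 3: 11011 XOR 11001 = 00010
  pos 6: 10000 XOR 11001 = 01001
  pos 7: 10010 XOR 11001 = 01011
  pos 8: 10110 XOR 11001 = 01111
Remainder (last 4 bits) = 1111. This is the CRC / FCS.

1111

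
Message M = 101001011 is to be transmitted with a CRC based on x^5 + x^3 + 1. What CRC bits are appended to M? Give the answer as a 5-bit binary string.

11011

Append 5 zeros: 10100101100000. Divide by 101001 (XOR where the leading bit is 1):
  pos 0: 101001 XOR 101001 = 000000
  pos 7: 110000 XOR 101001 = 011001
  pos 8: 110010 XOR 101001 = 011011
Remainder (last 5 bits) = 11011. This is the CRC / FCS.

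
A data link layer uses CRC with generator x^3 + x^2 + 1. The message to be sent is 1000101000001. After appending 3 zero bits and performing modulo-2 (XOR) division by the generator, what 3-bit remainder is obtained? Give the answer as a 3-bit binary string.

100

Append 3 zeros: 1000101000001000. Divide by 1101 (XOR where the leading bit is 1):
  pos 0: 1000 XOR 1101 = 0101
  pos 1: 1011 XOR 1101 = 0110
  pos 2: 1100 XOR 1101 = 0001
  pos 5: 1100 XOR 1101 = 0001
  pos 8: 1000 XOR 1101 = 0101
  pos 9: 1011 XOR 1101 = 0110
  pos 10: 1100 XOR 1101 = 0001
Remainder (last 3 bits) = 100. This is the CRC / FCS.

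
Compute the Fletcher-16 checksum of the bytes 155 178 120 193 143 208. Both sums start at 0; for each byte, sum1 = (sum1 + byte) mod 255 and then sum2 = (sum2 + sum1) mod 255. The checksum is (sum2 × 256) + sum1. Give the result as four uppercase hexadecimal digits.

3AE8

Running sums (mod 255):
  after byte 0 (155): sum1=155, sum2=155
  after byte 1 (178): sum1=78, sum2=233
  after byte 2 (120): sum1=198, sum2=176
  after byte 3 (193): sum1=136, sum2=57
  after byte 4 (143): sum1=24, sum2=81
  after byte 5 (208): sum1=232, sum2=58
Checksum = sum2·256 + sum1 = 58·256 + 232 = 15080 = 0x3AE8.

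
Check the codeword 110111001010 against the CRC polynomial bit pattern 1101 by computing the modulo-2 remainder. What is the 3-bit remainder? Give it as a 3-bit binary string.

000

Modulo-2 division of 110111001010 by 1101:
  pos 0: 1101 XOR 1101 = 0000
  pos 4: 1100 XOR 1101 = 0001
  pos 7: 1101 XOR 1101 = 0000
Remainder = 000 (zero — the frame passes the CRC check).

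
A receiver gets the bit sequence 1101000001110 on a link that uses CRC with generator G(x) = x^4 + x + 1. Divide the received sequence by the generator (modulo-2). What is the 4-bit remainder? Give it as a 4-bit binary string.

Modulo-2 division of 1101000001110 by 10011:
  pos 0: 11010 XOR 10011 = 01001
  pos 1: 10010 XOR 10011 = 00001
  pos 5: 10001 XOR 10011 = 00010
  pos 8: 10110 XOR 10011 = 00101
Remainder = 0101 (nonzero — an error is detected).

0101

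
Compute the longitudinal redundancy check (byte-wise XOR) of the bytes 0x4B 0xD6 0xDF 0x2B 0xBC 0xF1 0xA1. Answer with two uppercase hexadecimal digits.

85

XOR the bytes together:
  start with 0x4B
  0x4B ⊕ 0xD6 = 0x9D
  0x9D ⊕ 0xDF = 0x42
  0x42 ⊕ 0x2B = 0x69
  0x69 ⊕ 0xBC = 0xD5
  0xD5 ⊕ 0xF1 = 0x24
  0x24 ⊕ 0xA1 = 0x85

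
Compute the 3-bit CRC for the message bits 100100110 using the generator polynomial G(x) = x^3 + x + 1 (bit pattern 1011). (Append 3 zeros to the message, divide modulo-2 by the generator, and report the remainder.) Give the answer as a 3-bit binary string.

Append 3 zeros: 100100110000. Divide by 1011 (XOR where the leading bit is 1):
  pos 0: 1001 XOR 1011 = 0010
  pos 2: 1000 XOR 1011 = 0011
  pos 4: 1111 XOR 1011 = 0100
  pos 5: 1000 XOR 1011 = 0011
  pos 7: 1100 XOR 1011 = 0111
  pos 8: 1110 XOR 1011 = 0101
Remainder (last 3 bits) = 101. This is the CRC / FCS.

101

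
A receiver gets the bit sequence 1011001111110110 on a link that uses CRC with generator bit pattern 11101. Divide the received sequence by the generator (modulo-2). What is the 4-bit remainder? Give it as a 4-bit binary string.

Modulo-2 division of 1011001111110110 by 11101:
  pos 0: 10110 XOR 11101 = 01011
  pos 1: 10110 XOR 11101 = 01011
  pos 2: 10111 XOR 11101 = 01010
  pos 3: 10101 XOR 11101 = 01000
  pos 4: 10001 XOR 11101 = 01100
  pos 5: 11001 XOR 11101 = 00100
  pos 7: 10011 XOR 11101 = 01110
  pos 8: 11100 XOR 11101 = 00001
Remainder = 1110 (nonzero — an error is detected).

1110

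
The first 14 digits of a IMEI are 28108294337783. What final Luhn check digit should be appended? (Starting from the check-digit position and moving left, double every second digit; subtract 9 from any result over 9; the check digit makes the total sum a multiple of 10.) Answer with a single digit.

6

Partial digits right→left: 3 8 7 7 3 3 4 9 2 8 0 1 8 2
Double every second digit counting from the check-digit position (so the 1st, 3rd, 5th, ... of the partial from the right).
  doubled (with −9 where >9): 6 5 6 8 4 0 7 → sum 36
  kept as-is: 8 7 3 9 8 1 2 → sum 38
Total = 36 + 38 = 74.
Check digit = (10 − (74 mod 10)) mod 10 = 6.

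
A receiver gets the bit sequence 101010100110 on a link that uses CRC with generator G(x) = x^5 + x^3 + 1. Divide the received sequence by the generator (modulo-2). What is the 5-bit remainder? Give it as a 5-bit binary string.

10000

Modulo-2 division of 101010100110 by 101001:
  pos 0: 101010 XOR 101001 = 000011
  pos 4: 111001 XOR 101001 = 010000
  pos 5: 100001 XOR 101001 = 001000
Remainder = 10000 (nonzero — an error is detected).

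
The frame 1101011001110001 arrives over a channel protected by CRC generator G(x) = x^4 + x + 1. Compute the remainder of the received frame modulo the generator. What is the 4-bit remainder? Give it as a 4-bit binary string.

0010

Modulo-2 division of 1101011001110001 by 10011:
  pos 0: 11010 XOR 10011 = 01001
  pos 1: 10011 XOR 10011 = 00000
  pos 6: 10011 XOR 10011 = 00000
  pos 11: 10001 XOR 10011 = 00010
Remainder = 0010 (nonzero — an error is detected).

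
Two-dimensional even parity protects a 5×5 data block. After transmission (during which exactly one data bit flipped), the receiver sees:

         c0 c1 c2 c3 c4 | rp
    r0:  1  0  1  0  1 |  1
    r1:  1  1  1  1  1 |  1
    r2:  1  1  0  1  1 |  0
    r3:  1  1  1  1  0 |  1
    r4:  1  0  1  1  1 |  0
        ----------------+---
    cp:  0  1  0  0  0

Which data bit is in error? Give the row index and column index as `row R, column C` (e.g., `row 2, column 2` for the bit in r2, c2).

Recompute each row's even parity and compare to rp:
  r0: data parity 1, sent rp 1 → ok
  r1: data parity 1, sent rp 1 → ok
  r2: data parity 0, sent rp 0 → ok
  r3: data parity 0, sent rp 1 → mismatch
  r4: data parity 0, sent rp 0 → ok
Recompute each column's even parity and compare to cp:
  c0: data parity 1, sent cp 0 → mismatch
  c1: data parity 1, sent cp 1 → ok
  c2: data parity 0, sent cp 0 → ok
  c3: data parity 0, sent cp 0 → ok
  c4: data parity 0, sent cp 0 → ok
Exactly one row (r3) and one column (c0) fail → the flipped bit is at their intersection.

row 3, column 0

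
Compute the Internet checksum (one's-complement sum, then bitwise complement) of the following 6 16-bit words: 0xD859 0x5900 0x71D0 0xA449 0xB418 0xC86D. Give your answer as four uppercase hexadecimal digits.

3C05

One's-complement addition (fold any carry out of bit 15 back into bit 0):
  0xD859 + 0x5900 = 0x13159 → wrap carry → 0x315A
  0x315A + 0x71D0 = 0x0A32A
  0xA32A + 0xA449 = 0x14773 → wrap carry → 0x4774
  0x4774 + 0xB418 = 0x0FB8C
  0xFB8C + 0xC86D = 0x1C3F9 → wrap carry → 0xC3FA
One's-complement sum = 0xC3FA.
Checksum = ~0xC3FA & 0xFFFF = 0x3C05.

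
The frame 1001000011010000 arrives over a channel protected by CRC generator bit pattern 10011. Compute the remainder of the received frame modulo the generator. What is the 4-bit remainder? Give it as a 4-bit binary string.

Modulo-2 division of 1001000011010000 by 10011:
  pos 0: 10010 XOR 10011 = 00001
  pos 4: 10001 XOR 10011 = 00010
  pos 7: 10101 XOR 10011 = 00110
  pos 9: 11000 XOR 10011 = 01011
  pos 10: 10110 XOR 10011 = 00101
Remainder = 1010 (nonzero — an error is detected).

1010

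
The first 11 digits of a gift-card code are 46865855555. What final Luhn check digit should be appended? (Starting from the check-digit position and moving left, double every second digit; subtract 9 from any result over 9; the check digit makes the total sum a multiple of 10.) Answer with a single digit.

1

Partial digits right→left: 5 5 5 5 5 8 5 6 8 6 4
Double every second digit counting from the check-digit position (so the 1st, 3rd, 5th, ... of the partial from the right).
  doubled (with −9 where >9): 1 1 1 1 7 8 → sum 19
  kept as-is: 5 5 8 6 6 → sum 30
Total = 19 + 30 = 49.
Check digit = (10 − (49 mod 10)) mod 10 = 1.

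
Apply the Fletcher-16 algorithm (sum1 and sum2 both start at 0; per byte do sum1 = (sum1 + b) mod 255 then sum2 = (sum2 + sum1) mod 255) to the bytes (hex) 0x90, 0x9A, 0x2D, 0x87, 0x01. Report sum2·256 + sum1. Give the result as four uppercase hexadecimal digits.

D4E0

Running sums (mod 255):
  after byte 0 (0x90): sum1=144, sum2=144
  after byte 1 (0x9A): sum1=43, sum2=187
  after byte 2 (0x2D): sum1=88, sum2=20
  after byte 3 (0x87): sum1=223, sum2=243
  after byte 4 (0x01): sum1=224, sum2=212
Checksum = sum2·256 + sum1 = 212·256 + 224 = 54496 = 0xD4E0.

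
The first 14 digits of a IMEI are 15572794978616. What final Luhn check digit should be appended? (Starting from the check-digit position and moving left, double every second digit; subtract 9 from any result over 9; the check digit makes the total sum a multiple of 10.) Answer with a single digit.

5

Partial digits right→left: 6 1 6 8 7 9 4 9 7 2 7 5 5 1
Double every second digit counting from the check-digit position (so the 1st, 3rd, 5th, ... of the partial from the right).
  doubled (with −9 where >9): 3 3 5 8 5 5 1 → sum 30
  kept as-is: 1 8 9 9 2 5 1 → sum 35
Total = 30 + 35 = 65.
Check digit = (10 − (65 mod 10)) mod 10 = 5.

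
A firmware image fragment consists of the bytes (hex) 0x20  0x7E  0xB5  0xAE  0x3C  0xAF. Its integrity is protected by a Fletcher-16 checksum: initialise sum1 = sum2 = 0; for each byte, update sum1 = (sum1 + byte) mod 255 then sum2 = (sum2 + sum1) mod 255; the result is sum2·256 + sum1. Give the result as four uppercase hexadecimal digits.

44EE

Running sums (mod 255):
  after byte 0 (0x20): sum1=32, sum2=32
  after byte 1 (0x7E): sum1=158, sum2=190
  after byte 2 (0xB5): sum1=84, sum2=19
  after byte 3 (0xAE): sum1=3, sum2=22
  after byte 4 (0x3C): sum1=63, sum2=85
  after byte 5 (0xAF): sum1=238, sum2=68
Checksum = sum2·256 + sum1 = 68·256 + 238 = 17646 = 0x44EE.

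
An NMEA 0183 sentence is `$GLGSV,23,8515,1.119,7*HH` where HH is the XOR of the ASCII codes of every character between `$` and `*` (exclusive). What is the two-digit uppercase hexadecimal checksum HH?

50

XOR the ASCII codes of the payload characters:
  'G' = 0x47 → acc = 0x47
  'L' = 0x4C → acc = 0x0B
  'G' = 0x47 → acc = 0x4C
  'S' = 0x53 → acc = 0x1F
  'V' = 0x56 → acc = 0x49
  ',' = 0x2C → acc = 0x65
  '2' = 0x32 → acc = 0x57
  '3' = 0x33 → acc = 0x64
  ',' = 0x2C → acc = 0x48
  '8' = 0x38 → acc = 0x70
  '5' = 0x35 → acc = 0x45
  '1' = 0x31 → acc = 0x74
  '5' = 0x35 → acc = 0x41
  ',' = 0x2C → acc = 0x6D
  '1' = 0x31 → acc = 0x5C
  '.' = 0x2E → acc = 0x72
  '1' = 0x31 → acc = 0x43
  '1' = 0x31 → acc = 0x72
  '9' = 0x39 → acc = 0x4B
  ',' = 0x2C → acc = 0x67
  '7' = 0x37 → acc = 0x50
Checksum = 0x50.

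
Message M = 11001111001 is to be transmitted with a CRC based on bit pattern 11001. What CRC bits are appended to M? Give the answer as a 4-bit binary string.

Append 4 zeros: 110011110010000. Divide by 11001 (XOR where the leading bit is 1):
  pos 0: 11001 XOR 11001 = 00000
  pos 5: 11100 XOR 11001 = 00101
  pos 7: 10110 XOR 11001 = 01111
  pos 8: 11110 XOR 11001 = 00111
  pos 10: 11100 XOR 11001 = 00101
Remainder (last 4 bits) = 0101. This is the CRC / FCS.

0101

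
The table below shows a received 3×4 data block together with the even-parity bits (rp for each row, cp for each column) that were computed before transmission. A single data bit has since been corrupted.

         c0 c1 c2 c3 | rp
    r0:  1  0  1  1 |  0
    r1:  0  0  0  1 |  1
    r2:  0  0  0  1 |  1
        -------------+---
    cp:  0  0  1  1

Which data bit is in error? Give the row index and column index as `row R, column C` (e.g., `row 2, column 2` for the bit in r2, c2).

row 0, column 0

Recompute each row's even parity and compare to rp:
  r0: data parity 1, sent rp 0 → mismatch
  r1: data parity 1, sent rp 1 → ok
  r2: data parity 1, sent rp 1 → ok
Recompute each column's even parity and compare to cp:
  c0: data parity 1, sent cp 0 → mismatch
  c1: data parity 0, sent cp 0 → ok
  c2: data parity 1, sent cp 1 → ok
  c3: data parity 1, sent cp 1 → ok
Exactly one row (r0) and one column (c0) fail → the flipped bit is at their intersection.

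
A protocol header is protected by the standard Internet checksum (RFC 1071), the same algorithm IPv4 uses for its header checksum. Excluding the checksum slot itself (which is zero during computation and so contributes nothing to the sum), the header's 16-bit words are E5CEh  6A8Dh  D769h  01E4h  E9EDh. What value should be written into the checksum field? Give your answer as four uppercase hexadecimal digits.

One's-complement addition (fold any carry out of bit 15 back into bit 0):
  0xE5CE + 0x6A8D = 0x1505B → wrap carry → 0x505C
  0x505C + 0xD769 = 0x127C5 → wrap carry → 0x27C6
  0x27C6 + 0x01E4 = 0x029AA
  0x29AA + 0xE9ED = 0x11397 → wrap carry → 0x1398
One's-complement sum = 0x1398.
Checksum = ~0x1398 & 0xFFFF = 0xEC67.

EC67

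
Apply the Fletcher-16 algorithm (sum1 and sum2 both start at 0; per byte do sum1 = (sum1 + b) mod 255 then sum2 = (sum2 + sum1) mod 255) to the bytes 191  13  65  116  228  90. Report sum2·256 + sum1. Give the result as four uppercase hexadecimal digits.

Running sums (mod 255):
  after byte 0 (191): sum1=191, sum2=191
  after byte 1 (13): sum1=204, sum2=140
  after byte 2 (65): sum1=14, sum2=154
  after byte 3 (116): sum1=130, sum2=29
  after byte 4 (228): sum1=103, sum2=132
  after byte 5 (90): sum1=193, sum2=70
Checksum = sum2·256 + sum1 = 70·256 + 193 = 18113 = 0x46C1.

46C1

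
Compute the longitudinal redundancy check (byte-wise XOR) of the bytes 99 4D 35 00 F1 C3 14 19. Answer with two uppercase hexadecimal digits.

DE

XOR the bytes together:
  start with 0x99
  0x99 ⊕ 0x4D = 0xD4
  0xD4 ⊕ 0x35 = 0xE1
  0xE1 ⊕ 0x00 = 0xE1
  0xE1 ⊕ 0xF1 = 0x10
  0x10 ⊕ 0xC3 = 0xD3
  0xD3 ⊕ 0x14 = 0xC7
  0xC7 ⊕ 0x19 = 0xDE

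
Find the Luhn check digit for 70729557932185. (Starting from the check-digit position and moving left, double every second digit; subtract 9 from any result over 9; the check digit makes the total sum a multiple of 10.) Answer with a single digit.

Partial digits right→left: 5 8 1 2 3 9 7 5 5 9 2 7 0 7
Double every second digit counting from the check-digit position (so the 1st, 3rd, 5th, ... of the partial from the right).
  doubled (with −9 where >9): 1 2 6 5 1 4 0 → sum 19
  kept as-is: 8 2 9 5 9 7 7 → sum 47
Total = 19 + 47 = 66.
Check digit = (10 − (66 mod 10)) mod 10 = 4.

4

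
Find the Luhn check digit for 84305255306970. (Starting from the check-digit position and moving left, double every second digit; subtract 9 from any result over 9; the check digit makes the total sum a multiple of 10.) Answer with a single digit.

Partial digits right→left: 0 7 9 6 0 3 5 5 2 5 0 3 4 8
Double every second digit counting from the check-digit position (so the 1st, 3rd, 5th, ... of the partial from the right).
  doubled (with −9 where >9): 0 9 0 1 4 0 8 → sum 22
  kept as-is: 7 6 3 5 5 3 8 → sum 37
Total = 22 + 37 = 59.
Check digit = (10 − (59 mod 10)) mod 10 = 1.

1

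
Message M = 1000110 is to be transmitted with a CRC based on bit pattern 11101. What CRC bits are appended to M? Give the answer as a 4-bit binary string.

Append 4 zeros: 10001100000. Divide by 11101 (XOR where the leading bit is 1):
  pos 0: 10001 XOR 11101 = 01100
  pos 1: 11001 XOR 11101 = 00100
  pos 3: 10000 XOR 11101 = 01101
  pos 4: 11010 XOR 11101 = 00111
  pos 6: 11100 XOR 11101 = 00001
Remainder (last 4 bits) = 0001. This is the CRC / FCS.

0001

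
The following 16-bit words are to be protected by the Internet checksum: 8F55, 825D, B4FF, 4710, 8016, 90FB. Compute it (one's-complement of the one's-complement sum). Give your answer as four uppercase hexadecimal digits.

One's-complement addition (fold any carry out of bit 15 back into bit 0):
  0x8F55 + 0x825D = 0x111B2 → wrap carry → 0x11B3
  0x11B3 + 0xB4FF = 0x0C6B2
  0xC6B2 + 0x4710 = 0x10DC2 → wrap carry → 0x0DC3
  0x0DC3 + 0x8016 = 0x08DD9
  0x8DD9 + 0x90FB = 0x11ED4 → wrap carry → 0x1ED5
One's-complement sum = 0x1ED5.
Checksum = ~0x1ED5 & 0xFFFF = 0xE12A.

E12A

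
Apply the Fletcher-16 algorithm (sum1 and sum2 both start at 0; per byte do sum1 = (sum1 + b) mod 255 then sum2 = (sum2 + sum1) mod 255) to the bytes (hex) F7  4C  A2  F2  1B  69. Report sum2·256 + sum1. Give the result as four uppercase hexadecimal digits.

Running sums (mod 255):
  after byte 0 (F7): sum1=247, sum2=247
  after byte 1 (4C): sum1=68, sum2=60
  after byte 2 (A2): sum1=230, sum2=35
  after byte 3 (F2): sum1=217, sum2=252
  after byte 4 (1B): sum1=244, sum2=241
  after byte 5 (69): sum1=94, sum2=80
Checksum = sum2·256 + sum1 = 80·256 + 94 = 20574 = 0x505E.

505E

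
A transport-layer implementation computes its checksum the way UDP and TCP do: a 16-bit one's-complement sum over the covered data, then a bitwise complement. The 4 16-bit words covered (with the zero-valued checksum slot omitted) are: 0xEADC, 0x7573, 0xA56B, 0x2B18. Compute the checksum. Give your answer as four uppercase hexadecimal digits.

CF2B

One's-complement addition (fold any carry out of bit 15 back into bit 0):
  0xEADC + 0x7573 = 0x1604F → wrap carry → 0x6050
  0x6050 + 0xA56B = 0x105BB → wrap carry → 0x05BC
  0x05BC + 0x2B18 = 0x030D4
One's-complement sum = 0x30D4.
Checksum = ~0x30D4 & 0xFFFF = 0xCF2B.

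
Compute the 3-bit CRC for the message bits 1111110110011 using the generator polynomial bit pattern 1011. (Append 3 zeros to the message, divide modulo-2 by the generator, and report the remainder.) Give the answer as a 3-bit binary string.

010

Append 3 zeros: 1111110110011000. Divide by 1011 (XOR where the leading bit is 1):
  pos 0: 1111 XOR 1011 = 0100
  pos 1: 1001 XOR 1011 = 0010
  pos 3: 1010 XOR 1011 = 0001
  pos 6: 1110 XOR 1011 = 0101
  pos 7: 1010 XOR 1011 = 0001
  pos 10: 1110 XOR 1011 = 0101
  pos 11: 1010 XOR 1011 = 0001
Remainder (last 3 bits) = 010. This is the CRC / FCS.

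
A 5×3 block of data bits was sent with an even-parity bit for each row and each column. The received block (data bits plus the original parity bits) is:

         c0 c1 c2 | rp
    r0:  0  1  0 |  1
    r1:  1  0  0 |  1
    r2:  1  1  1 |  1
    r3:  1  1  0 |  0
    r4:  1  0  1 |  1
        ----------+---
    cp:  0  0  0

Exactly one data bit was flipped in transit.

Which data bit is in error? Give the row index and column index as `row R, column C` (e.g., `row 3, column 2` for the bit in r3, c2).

Recompute each row's even parity and compare to rp:
  r0: data parity 1, sent rp 1 → ok
  r1: data parity 1, sent rp 1 → ok
  r2: data parity 1, sent rp 1 → ok
  r3: data parity 0, sent rp 0 → ok
  r4: data parity 0, sent rp 1 → mismatch
Recompute each column's even parity and compare to cp:
  c0: data parity 0, sent cp 0 → ok
  c1: data parity 1, sent cp 0 → mismatch
  c2: data parity 0, sent cp 0 → ok
Exactly one row (r4) and one column (c1) fail → the flipped bit is at their intersection.

row 4, column 1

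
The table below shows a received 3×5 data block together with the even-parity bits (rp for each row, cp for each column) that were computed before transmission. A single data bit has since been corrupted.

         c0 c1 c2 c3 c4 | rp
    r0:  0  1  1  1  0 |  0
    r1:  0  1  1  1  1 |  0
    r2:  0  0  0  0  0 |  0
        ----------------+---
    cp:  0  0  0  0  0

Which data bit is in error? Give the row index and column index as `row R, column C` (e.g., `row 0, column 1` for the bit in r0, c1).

row 0, column 4

Recompute each row's even parity and compare to rp:
  r0: data parity 1, sent rp 0 → mismatch
  r1: data parity 0, sent rp 0 → ok
  r2: data parity 0, sent rp 0 → ok
Recompute each column's even parity and compare to cp:
  c0: data parity 0, sent cp 0 → ok
  c1: data parity 0, sent cp 0 → ok
  c2: data parity 0, sent cp 0 → ok
  c3: data parity 0, sent cp 0 → ok
  c4: data parity 1, sent cp 0 → mismatch
Exactly one row (r0) and one column (c4) fail → the flipped bit is at their intersection.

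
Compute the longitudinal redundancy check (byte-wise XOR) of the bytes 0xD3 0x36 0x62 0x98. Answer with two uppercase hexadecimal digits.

1F

XOR the bytes together:
  start with 0xD3
  0xD3 ⊕ 0x36 = 0xE5
  0xE5 ⊕ 0x62 = 0x87
  0x87 ⊕ 0x98 = 0x1F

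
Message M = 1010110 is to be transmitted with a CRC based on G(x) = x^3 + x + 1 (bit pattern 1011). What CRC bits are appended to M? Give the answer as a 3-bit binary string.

Append 3 zeros: 1010110000. Divide by 1011 (XOR where the leading bit is 1):
  pos 0: 1010 XOR 1011 = 0001
  pos 3: 1110 XOR 1011 = 0101
  pos 4: 1010 XOR 1011 = 0001
Remainder (last 3 bits) = 100. This is the CRC / FCS.

100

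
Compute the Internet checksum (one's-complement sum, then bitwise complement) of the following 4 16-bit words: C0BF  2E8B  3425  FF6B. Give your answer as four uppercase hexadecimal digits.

One's-complement addition (fold any carry out of bit 15 back into bit 0):
  0xC0BF + 0x2E8B = 0x0EF4A
  0xEF4A + 0x3425 = 0x1236F → wrap carry → 0x2370
  0x2370 + 0xFF6B = 0x122DB → wrap carry → 0x22DC
One's-complement sum = 0x22DC.
Checksum = ~0x22DC & 0xFFFF = 0xDD23.

DD23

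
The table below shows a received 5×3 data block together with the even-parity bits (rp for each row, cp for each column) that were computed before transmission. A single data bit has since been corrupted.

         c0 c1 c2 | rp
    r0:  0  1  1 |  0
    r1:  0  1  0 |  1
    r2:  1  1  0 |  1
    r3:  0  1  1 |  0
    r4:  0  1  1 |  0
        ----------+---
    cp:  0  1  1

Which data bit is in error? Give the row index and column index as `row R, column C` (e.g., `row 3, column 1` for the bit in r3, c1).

row 2, column 0

Recompute each row's even parity and compare to rp:
  r0: data parity 0, sent rp 0 → ok
  r1: data parity 1, sent rp 1 → ok
  r2: data parity 0, sent rp 1 → mismatch
  r3: data parity 0, sent rp 0 → ok
  r4: data parity 0, sent rp 0 → ok
Recompute each column's even parity and compare to cp:
  c0: data parity 1, sent cp 0 → mismatch
  c1: data parity 1, sent cp 1 → ok
  c2: data parity 1, sent cp 1 → ok
Exactly one row (r2) and one column (c0) fail → the flipped bit is at their intersection.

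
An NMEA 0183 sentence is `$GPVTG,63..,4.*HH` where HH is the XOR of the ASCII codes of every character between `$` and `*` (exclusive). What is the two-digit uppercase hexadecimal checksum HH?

XOR the ASCII codes of the payload characters:
  'G' = 0x47 → acc = 0x47
  'P' = 0x50 → acc = 0x17
  'V' = 0x56 → acc = 0x41
  'T' = 0x54 → acc = 0x15
  'G' = 0x47 → acc = 0x52
  ',' = 0x2C → acc = 0x7E
  '6' = 0x36 → acc = 0x48
  '3' = 0x33 → acc = 0x7B
  '.' = 0x2E → acc = 0x55
  '.' = 0x2E → acc = 0x7B
  ',' = 0x2C → acc = 0x57
  '4' = 0x34 → acc = 0x63
  '.' = 0x2E → acc = 0x4D
Checksum = 0x4D.

4D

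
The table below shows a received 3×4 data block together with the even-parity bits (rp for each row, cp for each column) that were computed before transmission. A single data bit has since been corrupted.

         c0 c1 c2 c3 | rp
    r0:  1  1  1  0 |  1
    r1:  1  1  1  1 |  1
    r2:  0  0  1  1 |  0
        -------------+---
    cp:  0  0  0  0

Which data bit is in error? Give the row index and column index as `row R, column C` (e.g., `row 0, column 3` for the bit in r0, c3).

row 1, column 2

Recompute each row's even parity and compare to rp:
  r0: data parity 1, sent rp 1 → ok
  r1: data parity 0, sent rp 1 → mismatch
  r2: data parity 0, sent rp 0 → ok
Recompute each column's even parity and compare to cp:
  c0: data parity 0, sent cp 0 → ok
  c1: data parity 0, sent cp 0 → ok
  c2: data parity 1, sent cp 0 → mismatch
  c3: data parity 0, sent cp 0 → ok
Exactly one row (r1) and one column (c2) fail → the flipped bit is at their intersection.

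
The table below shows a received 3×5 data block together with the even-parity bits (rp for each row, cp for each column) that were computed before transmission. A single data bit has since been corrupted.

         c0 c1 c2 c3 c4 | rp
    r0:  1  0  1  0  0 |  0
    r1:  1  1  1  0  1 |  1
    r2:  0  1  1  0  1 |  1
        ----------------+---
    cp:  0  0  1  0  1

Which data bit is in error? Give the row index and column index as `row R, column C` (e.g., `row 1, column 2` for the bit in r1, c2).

Recompute each row's even parity and compare to rp:
  r0: data parity 0, sent rp 0 → ok
  r1: data parity 0, sent rp 1 → mismatch
  r2: data parity 1, sent rp 1 → ok
Recompute each column's even parity and compare to cp:
  c0: data parity 0, sent cp 0 → ok
  c1: data parity 0, sent cp 0 → ok
  c2: data parity 1, sent cp 1 → ok
  c3: data parity 0, sent cp 0 → ok
  c4: data parity 0, sent cp 1 → mismatch
Exactly one row (r1) and one column (c4) fail → the flipped bit is at their intersection.

row 1, column 4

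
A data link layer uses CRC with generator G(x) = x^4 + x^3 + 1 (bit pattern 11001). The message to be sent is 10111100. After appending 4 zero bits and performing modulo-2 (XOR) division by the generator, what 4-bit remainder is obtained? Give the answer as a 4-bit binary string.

Append 4 zeros: 101111000000. Divide by 11001 (XOR where the leading bit is 1):
  pos 0: 10111 XOR 11001 = 01110
  pos 1: 11101 XOR 11001 = 00100
  pos 3: 10000 XOR 11001 = 01001
  pos 4: 10010 XOR 11001 = 01011
  pos 5: 10110 XOR 11001 = 01111
  pos 6: 11110 XOR 11001 = 00111
Remainder (last 4 bits) = 1110. This is the CRC / FCS.

1110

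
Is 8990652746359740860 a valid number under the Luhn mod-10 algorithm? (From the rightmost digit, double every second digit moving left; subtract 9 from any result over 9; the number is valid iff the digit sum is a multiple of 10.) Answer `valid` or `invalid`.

valid

From the right, keep odd positions and double even positions (subtract 9 from any doubled value over 9):
  doubled (positions 2,4,...): 3 0 5 1 3 5 1 0 9 → sum 27
  kept (positions 1,3,...): 0 8 4 9 3 4 2 6 9 8 → sum 53
Total = 80.
80 mod 10 = 0, so the number is valid.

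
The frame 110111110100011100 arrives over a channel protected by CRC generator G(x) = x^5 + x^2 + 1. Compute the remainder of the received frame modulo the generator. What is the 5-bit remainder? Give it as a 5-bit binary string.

00000

Modulo-2 division of 110111110100011100 by 100101:
  pos 0: 110111 XOR 100101 = 010010
  pos 1: 100101 XOR 100101 = 000000
  pos 7: 101000 XOR 100101 = 001101
  pos 9: 110111 XOR 100101 = 010010
  pos 10: 100101 XOR 100101 = 000000
Remainder = 00000 (zero — the frame passes the CRC check).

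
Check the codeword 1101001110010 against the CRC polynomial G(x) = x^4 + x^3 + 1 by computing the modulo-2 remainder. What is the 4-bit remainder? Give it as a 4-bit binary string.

Modulo-2 division of 1101001110010 by 11001:
  pos 0: 11010 XOR 11001 = 00011
  pos 3: 11011 XOR 11001 = 00010
  pos 6: 10100 XOR 11001 = 01101
  pos 7: 11011 XOR 11001 = 00010
Remainder = 0100 (nonzero — an error is detected).

0100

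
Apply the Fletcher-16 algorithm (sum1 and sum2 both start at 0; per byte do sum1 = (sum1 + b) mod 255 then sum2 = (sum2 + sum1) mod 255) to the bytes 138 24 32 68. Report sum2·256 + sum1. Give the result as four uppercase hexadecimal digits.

Running sums (mod 255):
  after byte 0 (138): sum1=138, sum2=138
  after byte 1 (24): sum1=162, sum2=45
  after byte 2 (32): sum1=194, sum2=239
  after byte 3 (68): sum1=7, sum2=246
Checksum = sum2·256 + sum1 = 246·256 + 7 = 62983 = 0xF607.

F607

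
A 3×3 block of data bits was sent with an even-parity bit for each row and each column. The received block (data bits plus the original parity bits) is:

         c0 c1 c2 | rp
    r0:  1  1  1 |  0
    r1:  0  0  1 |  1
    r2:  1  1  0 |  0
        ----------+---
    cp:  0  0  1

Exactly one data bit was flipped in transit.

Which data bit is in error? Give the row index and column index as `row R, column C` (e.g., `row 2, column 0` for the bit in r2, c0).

Recompute each row's even parity and compare to rp:
  r0: data parity 1, sent rp 0 → mismatch
  r1: data parity 1, sent rp 1 → ok
  r2: data parity 0, sent rp 0 → ok
Recompute each column's even parity and compare to cp:
  c0: data parity 0, sent cp 0 → ok
  c1: data parity 0, sent cp 0 → ok
  c2: data parity 0, sent cp 1 → mismatch
Exactly one row (r0) and one column (c2) fail → the flipped bit is at their intersection.

row 0, column 2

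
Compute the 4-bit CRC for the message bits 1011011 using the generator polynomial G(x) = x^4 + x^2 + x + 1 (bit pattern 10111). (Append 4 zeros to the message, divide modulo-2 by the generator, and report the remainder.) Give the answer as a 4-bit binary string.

0010

Append 4 zeros: 10110110000. Divide by 10111 (XOR where the leading bit is 1):
  pos 0: 10110 XOR 10111 = 00001
  pos 4: 11100 XOR 10111 = 01011
  pos 5: 10110 XOR 10111 = 00001
Remainder (last 4 bits) = 0010. This is the CRC / FCS.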